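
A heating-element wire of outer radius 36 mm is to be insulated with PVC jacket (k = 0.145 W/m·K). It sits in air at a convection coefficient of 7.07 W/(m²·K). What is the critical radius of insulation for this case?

For a cylinder r_cr = k/h = 0.145/7.07
r_cr = 20.5 mm; since the bare radius (36 mm) is above r_cr, any added insulation will reduce heat loss.

r_cr ≈ 20.5 mm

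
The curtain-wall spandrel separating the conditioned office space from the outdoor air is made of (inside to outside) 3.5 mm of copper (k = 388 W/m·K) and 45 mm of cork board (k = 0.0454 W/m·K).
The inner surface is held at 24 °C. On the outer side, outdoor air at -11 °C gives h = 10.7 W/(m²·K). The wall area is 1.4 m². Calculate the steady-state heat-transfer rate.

Q ≈ 45.2 W

Treating each layer as a thermal resistance in series:
R_copper = L/(kA) = 0.0035/(388×1.4) = 6.443×10^-6 K/W
R_cork board = L/(kA) = 0.045/(0.0454×1.4) = 0.708 K/W
R_outer film = 1/(h_o·A) = 1/(10.7×1.4) = 0.06676 K/W
R_total = 0.7748 K/W
Q = ΔT / R_total = 35 / 0.7748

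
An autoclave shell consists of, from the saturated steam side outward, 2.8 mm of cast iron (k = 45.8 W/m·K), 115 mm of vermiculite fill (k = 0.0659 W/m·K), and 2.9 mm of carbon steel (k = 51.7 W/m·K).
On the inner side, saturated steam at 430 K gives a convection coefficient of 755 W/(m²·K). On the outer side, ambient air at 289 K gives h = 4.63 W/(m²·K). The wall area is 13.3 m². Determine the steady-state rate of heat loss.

Q ≈ 956 W

Treating each layer as a thermal resistance in series:
R_inner film = 1/(h_i·A) = 1/(755×13.3) = 9.959×10^-5 K/W
R_cast iron = L/(kA) = 0.0028/(45.8×13.3) = 4.597×10^-6 K/W
R_vermiculite fill = L/(kA) = 0.115/(0.0659×13.3) = 0.1312 K/W
R_carbon steel = L/(kA) = 0.0029/(51.7×13.3) = 4.218×10^-6 K/W
R_outer film = 1/(h_o·A) = 1/(4.63×13.3) = 0.01624 K/W
R_total = 0.1476 K/W
Q = ΔT / R_total = 141 / 0.1476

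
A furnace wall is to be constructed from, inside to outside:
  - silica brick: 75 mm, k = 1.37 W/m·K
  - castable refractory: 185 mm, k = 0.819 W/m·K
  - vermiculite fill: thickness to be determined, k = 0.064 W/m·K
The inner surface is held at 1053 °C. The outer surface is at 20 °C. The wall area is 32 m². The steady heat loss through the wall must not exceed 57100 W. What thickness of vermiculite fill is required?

L ≈ 19.1 mm

Thermal resistances in series:
R_silica brick = L/(kA) = 0.075/(1.37×32) = 0.001711 K/W
R_castable refractory = L/(kA) = 0.185/(0.819×32) = 0.007059 K/W
Sum of the known resistances R_other = 0.00877 K/W
Required total resistance R_tot = ΔT/Q_allow = 1033/57100 = 0.01809 K/W
R_vermiculite fill = R_tot − R_other = 0.009321 K/W
L = R·k·A = 0.009321×0.064×32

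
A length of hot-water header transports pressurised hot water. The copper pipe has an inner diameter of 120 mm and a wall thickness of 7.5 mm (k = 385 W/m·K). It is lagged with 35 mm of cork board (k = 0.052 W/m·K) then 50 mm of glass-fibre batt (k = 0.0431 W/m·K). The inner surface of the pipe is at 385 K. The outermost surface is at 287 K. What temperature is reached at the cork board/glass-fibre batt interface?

Radial resistances (cylindrical: R_cond = ln(r_o/r_i)/(2πkL), R_conv = 1/(h·2πrL)):
R_copper pipe wall = ln(67.5/60)/(2π×385×1) = 4.869×10^-5 K/W
R_cork board = ln(102.5/67.5)/(2π×0.052×1) = 1.279 K/W
R_glass-fibre batt = ln(152.5/102.5)/(2π×0.0431×1) = 1.467 K/W
R_total = 2.746 K/W
Q = ΔT/R_total = 98/2.746
Q = 35.7 W/m
T_interface = T_inner − Q·ΣR(inner→interface) = 385 − 35.7×1.279

T ≈ 339 K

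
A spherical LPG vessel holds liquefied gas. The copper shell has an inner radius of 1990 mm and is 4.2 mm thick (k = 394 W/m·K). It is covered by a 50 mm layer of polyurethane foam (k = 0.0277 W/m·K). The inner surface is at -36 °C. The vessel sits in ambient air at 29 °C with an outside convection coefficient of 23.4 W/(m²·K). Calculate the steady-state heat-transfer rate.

Q ≈ 1800 W

For a spherical shell R = (1/r₁ − 1/r₂)/(4πk); film R = 1/(h·4πr²). In series:
R_copper shell = (1/1.99 − 1/1.9942)/(4π×394) = 2.138×10^-7 K/W
R_polyurethane foam = (1/1.9942 − 1/2.0442)/(4π×0.0277) = 0.03524 K/W
R_outer film = 1/(h·4πr_o²) = 1/(23.4×4π×2.0442²) = 8.138×10^-4 K/W
R_total = 0.03605 K/W
Q = ΔT/R_total = 65/0.03605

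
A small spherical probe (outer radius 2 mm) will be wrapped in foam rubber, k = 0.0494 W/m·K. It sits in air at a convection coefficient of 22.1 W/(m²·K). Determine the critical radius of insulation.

r_cr ≈ 4.47 mm

For a sphere r_cr = 2k/h = 2×0.0494/22.1
r_cr = 4.47 mm; since the bare radius (2 mm) is below r_cr, adding a thin layer of insulation will *increase* heat loss.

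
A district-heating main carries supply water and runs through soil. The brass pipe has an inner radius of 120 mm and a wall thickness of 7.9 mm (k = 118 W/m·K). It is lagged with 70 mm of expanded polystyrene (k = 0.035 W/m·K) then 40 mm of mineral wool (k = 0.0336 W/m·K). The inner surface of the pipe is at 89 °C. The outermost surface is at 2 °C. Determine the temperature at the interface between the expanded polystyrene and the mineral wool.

Treating each annulus and film as a series resistance:
R_brass pipe wall = ln(127.9/120)/(2π×118×1) = 8.599×10^-5 K/W
R_expanded polystyrene = ln(197.9/127.9)/(2π×0.035×1) = 1.985 K/W
R_mineral wool = ln(237.9/197.9)/(2π×0.0336×1) = 0.872 K/W
R_total = 2.857 K/W
Q = ΔT/R_total = 87/2.857
Q = 30.5 W/m
T_interface = T_inner − Q·ΣR(inner→interface) = 89 − 30.5×1.985

T ≈ 28.6 °C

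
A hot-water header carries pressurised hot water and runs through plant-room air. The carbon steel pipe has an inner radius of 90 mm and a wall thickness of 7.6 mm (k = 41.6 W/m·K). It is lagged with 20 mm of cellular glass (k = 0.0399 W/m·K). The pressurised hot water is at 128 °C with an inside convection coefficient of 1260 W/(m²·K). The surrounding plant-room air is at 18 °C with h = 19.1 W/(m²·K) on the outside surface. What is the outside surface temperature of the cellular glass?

T ≈ 27.6 °C

Per-layer cylindrical resistances, series-summed:
R_inner film = 1/(h_i·2πr₁L) = 1/(1260×2π×0.09×1) = 0.001403 K/W
R_carbon steel pipe wall = ln(97.6/90)/(2π×41.6×1) = 3.102×10^-4 K/W
R_cellular glass = ln(117.6/97.6)/(2π×0.0399×1) = 0.7436 K/W
R_outer film = 1/(h_o·2πr_oL) = 1/(19.1×2π×0.1176×1) = 0.07086 K/W
R_total = 0.8161 K/W
Q = ΔT/R_total = 110/0.8161
Q = 135 W/m
T_interface = T_inner − Q·ΣR(inner→interface) = 128 − 135×0.7453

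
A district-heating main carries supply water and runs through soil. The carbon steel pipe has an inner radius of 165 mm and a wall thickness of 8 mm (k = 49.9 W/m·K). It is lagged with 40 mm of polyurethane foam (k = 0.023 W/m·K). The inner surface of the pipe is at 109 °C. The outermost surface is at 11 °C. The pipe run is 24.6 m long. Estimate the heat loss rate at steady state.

Q ≈ 1670 W

Per-layer cylindrical resistances, series-summed:
R_carbon steel pipe wall = ln(173/165)/(2π×49.9×24.6) = 6.139×10^-6 K/W
R_polyurethane foam = ln(213/173)/(2π×0.023×24.6) = 0.05851 K/W
R_total = 0.05852 K/W
Q = ΔT/R_total = 98/0.05852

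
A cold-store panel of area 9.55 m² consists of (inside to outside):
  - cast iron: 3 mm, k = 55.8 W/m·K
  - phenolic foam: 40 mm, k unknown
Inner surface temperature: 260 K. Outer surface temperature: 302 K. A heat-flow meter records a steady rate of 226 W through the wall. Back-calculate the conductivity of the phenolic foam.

Using the resistance-network approach (series):
R_cast iron = L/(kA) = 0.003/(55.8×9.55) = 5.63×10^-6 K/W
Sum of known resistances R_other = 5.63×10^-6 K/W
Total R = ΔT/Q = 42/226 = 0.1858 K/W
R_phenolic foam = R_total − R_other = 0.1858 K/W
k = L/(R·A) = 0.04/(0.1858×9.55)

k ≈ 0.0225 W/(m·K)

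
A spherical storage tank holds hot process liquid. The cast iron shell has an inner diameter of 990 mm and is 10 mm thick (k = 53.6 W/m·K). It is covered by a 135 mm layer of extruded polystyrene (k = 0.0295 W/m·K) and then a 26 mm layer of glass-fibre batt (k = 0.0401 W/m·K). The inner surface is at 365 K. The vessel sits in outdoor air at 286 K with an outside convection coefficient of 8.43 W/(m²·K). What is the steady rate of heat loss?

Q ≈ 62.2 W

Radial (spherical) resistances in series:
R_cast iron shell = (1/0.495 − 1/0.505)/(4π×53.6) = 5.939×10^-5 K/W
R_extruded polystyrene = (1/0.505 − 1/0.64)/(4π×0.0295) = 1.127 K/W
R_glass-fibre batt = (1/0.64 − 1/0.666)/(4π×0.0401) = 0.1211 K/W
R_outer film = 1/(h·4πr_o²) = 1/(8.43×4π×0.666²) = 0.02128 K/W
R_total = 1.269 K/W
Q = ΔT/R_total = 79/1.269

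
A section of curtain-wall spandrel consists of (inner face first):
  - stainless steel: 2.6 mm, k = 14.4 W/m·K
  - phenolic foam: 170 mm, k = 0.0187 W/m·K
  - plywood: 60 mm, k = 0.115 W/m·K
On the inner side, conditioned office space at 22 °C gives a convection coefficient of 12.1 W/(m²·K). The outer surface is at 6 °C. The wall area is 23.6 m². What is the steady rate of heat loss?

Q ≈ 38.9 W

Using the resistance-network approach (series):
R_inner film = 1/(h_i·A) = 1/(12.1×23.6) = 0.003502 K/W
R_stainless steel = L/(kA) = 0.0026/(14.4×23.6) = 7.651×10^-6 K/W
R_phenolic foam = L/(kA) = 0.17/(0.0187×23.6) = 0.3852 K/W
R_plywood = L/(kA) = 0.06/(0.115×23.6) = 0.02211 K/W
R_total = 0.4108 K/W
Q = ΔT / R_total = 16 / 0.4108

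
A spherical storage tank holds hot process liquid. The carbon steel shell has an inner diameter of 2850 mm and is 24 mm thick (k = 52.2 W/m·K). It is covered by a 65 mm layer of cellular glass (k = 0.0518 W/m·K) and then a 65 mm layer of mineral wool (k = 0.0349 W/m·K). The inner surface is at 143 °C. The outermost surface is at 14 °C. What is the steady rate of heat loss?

Spherical conduction: R = (1/r_in − 1/r_out)/(4πk) per layer; series-sum.
R_carbon steel shell = (1/1.425 − 1/1.449)/(4π×52.2) = 1.772×10^-5 K/W
R_cellular glass = (1/1.449 − 1/1.514)/(4π×0.0518) = 0.04552 K/W
R_mineral wool = (1/1.514 − 1/1.579)/(4π×0.0349) = 0.062 K/W
R_total = 0.1075 K/W
Q = ΔT/R_total = 129/0.1075

Q ≈ 1200 W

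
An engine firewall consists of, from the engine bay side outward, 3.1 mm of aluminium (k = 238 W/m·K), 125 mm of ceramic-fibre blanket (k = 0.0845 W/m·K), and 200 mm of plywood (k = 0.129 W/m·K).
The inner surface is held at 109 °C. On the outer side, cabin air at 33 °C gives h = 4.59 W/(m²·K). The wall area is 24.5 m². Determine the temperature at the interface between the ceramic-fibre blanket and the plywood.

Thermal resistances in series:
R_aluminium = L/(kA) = 0.0031/(238×24.5) = 5.316×10^-7 K/W
R_ceramic-fibre blanket = L/(kA) = 0.125/(0.0845×24.5) = 0.06038 K/W
R_plywood = L/(kA) = 0.2/(0.129×24.5) = 0.06328 K/W
R_outer film = 1/(h_o·A) = 1/(4.59×24.5) = 0.008892 K/W
R_total = 0.1326 K/W;  Q = ΔT/R_total = 76/0.1326 = 573.4 W
T_interface = T_inner − Q·ΣR(inner→interface) = 109 − 573×0.06038

T ≈ 74.4 °C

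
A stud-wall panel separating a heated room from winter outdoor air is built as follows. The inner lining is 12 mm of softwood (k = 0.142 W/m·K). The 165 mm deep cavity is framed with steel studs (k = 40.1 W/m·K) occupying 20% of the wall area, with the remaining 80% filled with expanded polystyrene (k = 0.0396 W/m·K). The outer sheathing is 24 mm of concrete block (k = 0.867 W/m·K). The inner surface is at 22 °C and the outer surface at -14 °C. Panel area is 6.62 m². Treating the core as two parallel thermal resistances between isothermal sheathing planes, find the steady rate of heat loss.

Q ≈ 1800 W

Sheathing layers in series; stud and cavity paths in parallel between them.
R_inner = 0.012/(0.142×6.62) = 0.01277 K/W
R_stud  = 0.165/(40.1×0.2×6.62) = 0.003108 K/W
R_cav   = 0.165/(0.0396×0.8×6.62) = 0.7868 K/W
1/R_core = 1/R_stud + 1/R_cav → R_core = 0.003096 K/W
R_outer = 0.024/(0.867×6.62) = 0.004182 K/W
R_total = 0.02004 K/W
Q = ΔT/R_total = 36/0.02004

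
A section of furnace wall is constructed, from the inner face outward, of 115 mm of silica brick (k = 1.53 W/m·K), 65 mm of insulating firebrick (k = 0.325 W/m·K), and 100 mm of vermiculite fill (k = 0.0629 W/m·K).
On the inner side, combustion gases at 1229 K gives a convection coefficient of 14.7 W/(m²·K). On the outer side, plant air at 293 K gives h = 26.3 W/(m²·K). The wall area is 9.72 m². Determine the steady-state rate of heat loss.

Q ≈ 4620 W

Treating each layer as a thermal resistance in series:
R_inner film = 1/(h_i·A) = 1/(14.7×9.72) = 0.006999 K/W
R_silica brick = L/(kA) = 0.115/(1.53×9.72) = 0.007733 K/W
R_insulating firebrick = L/(kA) = 0.065/(0.325×9.72) = 0.02058 K/W
R_vermiculite fill = L/(kA) = 0.1/(0.0629×9.72) = 0.1636 K/W
R_outer film = 1/(h_o·A) = 1/(26.3×9.72) = 0.003912 K/W
R_total = 0.2028 K/W
Q = ΔT / R_total = 936 / 0.2028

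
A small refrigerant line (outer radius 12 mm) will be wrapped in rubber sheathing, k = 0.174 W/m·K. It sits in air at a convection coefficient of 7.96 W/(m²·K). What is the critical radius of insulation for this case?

r_cr ≈ 21.9 mm

For a cylinder r_cr = k/h = 0.174/7.96
r_cr = 21.9 mm; since the bare radius (12 mm) is below r_cr, adding a thin layer of insulation will *increase* heat loss.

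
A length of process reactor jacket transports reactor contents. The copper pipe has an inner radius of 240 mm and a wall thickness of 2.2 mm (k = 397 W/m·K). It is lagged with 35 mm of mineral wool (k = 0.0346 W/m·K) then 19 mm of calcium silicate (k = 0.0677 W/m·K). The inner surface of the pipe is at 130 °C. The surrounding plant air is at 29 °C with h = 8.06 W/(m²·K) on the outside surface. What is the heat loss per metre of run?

q′ ≈ 120 W/m

Radial resistances (cylindrical: R_cond = ln(r_o/r_i)/(2πkL), R_conv = 1/(h·2πrL)):
R_copper pipe wall = ln(242.2/240)/(2π×397×1) = 3.658×10^-6 K/W
R_mineral wool = ln(277.2/242.2)/(2π×0.0346×1) = 0.6209 K/W
R_calcium silicate = ln(296.2/277.2)/(2π×0.0677×1) = 0.1559 K/W
R_outer film = 1/(h_o·2πr_oL) = 1/(8.06×2π×0.2962×1) = 0.06667 K/W
R_total = 0.8434 K/W
Q = ΔT/R_total = 101/0.8434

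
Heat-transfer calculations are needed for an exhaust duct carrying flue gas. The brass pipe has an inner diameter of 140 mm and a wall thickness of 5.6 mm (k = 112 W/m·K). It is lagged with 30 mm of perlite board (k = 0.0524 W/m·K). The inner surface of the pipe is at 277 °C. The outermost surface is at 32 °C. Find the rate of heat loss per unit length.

Treating each annulus and film as a series resistance:
R_brass pipe wall = ln(75.6/70)/(2π×112×1) = 1.094×10^-4 K/W
R_perlite board = ln(105.6/75.6)/(2π×0.0524×1) = 1.015 K/W
R_total = 1.015 K/W
Q = ΔT/R_total = 245/1.015

q′ ≈ 241 W/m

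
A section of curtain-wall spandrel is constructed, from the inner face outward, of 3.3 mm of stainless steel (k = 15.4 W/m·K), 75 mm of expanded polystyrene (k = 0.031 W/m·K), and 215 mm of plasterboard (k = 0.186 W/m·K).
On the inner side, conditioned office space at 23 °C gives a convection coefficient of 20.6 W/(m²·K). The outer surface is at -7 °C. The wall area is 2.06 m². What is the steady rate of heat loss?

Model the wall as resistances in series:
R_inner film = 1/(h_i·A) = 1/(20.6×2.06) = 0.02356 K/W
R_stainless steel = L/(kA) = 0.0033/(15.4×2.06) = 1.04×10^-4 K/W
R_expanded polystyrene = L/(kA) = 0.075/(0.031×2.06) = 1.174 K/W
R_plasterboard = L/(kA) = 0.215/(0.186×2.06) = 0.5611 K/W
R_total = 1.759 K/W
Q = ΔT / R_total = 30 / 1.759

Q ≈ 17.1 W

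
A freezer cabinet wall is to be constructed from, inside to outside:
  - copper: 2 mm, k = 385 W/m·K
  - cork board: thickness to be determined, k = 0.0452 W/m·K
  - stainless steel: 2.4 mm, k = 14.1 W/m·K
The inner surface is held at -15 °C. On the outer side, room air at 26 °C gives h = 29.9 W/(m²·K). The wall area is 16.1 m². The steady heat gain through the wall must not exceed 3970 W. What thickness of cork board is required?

Using the resistance-network approach (series):
R_copper = L/(kA) = 0.002/(385×16.1) = 3.227×10^-7 K/W
R_stainless steel = L/(kA) = 0.0024/(14.1×16.1) = 1.057×10^-5 K/W
R_outer film = 1/(h_o·A) = 1/(29.9×16.1) = 0.002077 K/W
Sum of the known resistances R_other = 0.002088 K/W
Required total resistance R_tot = ΔT/Q_allow = 41/3970 = 0.01033 K/W
R_cork board = R_tot − R_other = 0.008239 K/W
L = R·k·A = 0.008239×0.0452×16.1

L ≈ 6 mm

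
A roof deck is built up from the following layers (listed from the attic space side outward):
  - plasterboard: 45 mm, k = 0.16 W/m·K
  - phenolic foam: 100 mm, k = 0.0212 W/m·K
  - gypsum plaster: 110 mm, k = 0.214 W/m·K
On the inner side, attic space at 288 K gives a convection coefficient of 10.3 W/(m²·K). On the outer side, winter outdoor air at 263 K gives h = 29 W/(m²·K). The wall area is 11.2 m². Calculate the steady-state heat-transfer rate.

Treating each layer as a thermal resistance in series:
R_inner film = 1/(h_i·A) = 1/(10.3×11.2) = 0.008669 K/W
R_plasterboard = L/(kA) = 0.045/(0.16×11.2) = 0.02511 K/W
R_phenolic foam = L/(kA) = 0.1/(0.0212×11.2) = 0.4212 K/W
R_gypsum plaster = L/(kA) = 0.11/(0.214×11.2) = 0.04589 K/W
R_outer film = 1/(h_o·A) = 1/(29×11.2) = 0.003079 K/W
R_total = 0.5039 K/W
Q = ΔT / R_total = 25 / 0.5039

Q ≈ 49.6 W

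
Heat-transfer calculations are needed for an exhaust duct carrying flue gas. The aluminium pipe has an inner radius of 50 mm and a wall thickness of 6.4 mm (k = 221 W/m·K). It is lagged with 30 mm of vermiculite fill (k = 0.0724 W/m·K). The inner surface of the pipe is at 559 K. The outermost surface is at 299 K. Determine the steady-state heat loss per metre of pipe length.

Per-layer cylindrical resistances, series-summed:
R_aluminium pipe wall = ln(56.4/50)/(2π×221×1) = 8.674×10^-5 K/W
R_vermiculite fill = ln(86.4/56.4)/(2π×0.0724×1) = 0.9376 K/W
R_total = 0.9377 K/W
Q = ΔT/R_total = 260/0.9377

q′ ≈ 277 W/m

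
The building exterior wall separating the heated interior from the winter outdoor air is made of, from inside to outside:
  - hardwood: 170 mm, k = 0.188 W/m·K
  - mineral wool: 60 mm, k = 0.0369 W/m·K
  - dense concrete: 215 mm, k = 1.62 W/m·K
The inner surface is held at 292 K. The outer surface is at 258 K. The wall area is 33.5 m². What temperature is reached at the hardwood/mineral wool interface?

Treating each layer as a thermal resistance in series:
R_hardwood = L/(kA) = 0.17/(0.188×33.5) = 0.02699 K/W
R_mineral wool = L/(kA) = 0.06/(0.0369×33.5) = 0.04854 K/W
R_dense concrete = L/(kA) = 0.215/(1.62×33.5) = 0.003962 K/W
R_total = 0.07949 K/W;  Q = ΔT/R_total = 34/0.07949 = 427.7 W
T_interface = T_inner − Q·ΣR(inner→interface) = 292 − 428×0.02699

T ≈ 280 K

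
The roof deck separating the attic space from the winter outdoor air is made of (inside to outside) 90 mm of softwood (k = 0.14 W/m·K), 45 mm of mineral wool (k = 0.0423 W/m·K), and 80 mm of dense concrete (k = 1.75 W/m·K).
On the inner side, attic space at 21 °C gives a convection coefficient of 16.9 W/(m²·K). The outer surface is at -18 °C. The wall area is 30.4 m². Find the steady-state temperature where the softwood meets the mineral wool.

T ≈ 5.89 °C

Series thermal resistances:
R_inner film = 1/(h_i·A) = 1/(16.9×30.4) = 0.001946 K/W
R_softwood = L/(kA) = 0.09/(0.14×30.4) = 0.02115 K/W
R_mineral wool = L/(kA) = 0.045/(0.0423×30.4) = 0.03499 K/W
R_dense concrete = L/(kA) = 0.08/(1.75×30.4) = 0.001504 K/W
R_total = 0.05959 K/W;  Q = ΔT/R_total = 39/0.05959 = 654.5 W
T_interface = T_inner − Q·ΣR(inner→interface) = 21 − 654×0.02309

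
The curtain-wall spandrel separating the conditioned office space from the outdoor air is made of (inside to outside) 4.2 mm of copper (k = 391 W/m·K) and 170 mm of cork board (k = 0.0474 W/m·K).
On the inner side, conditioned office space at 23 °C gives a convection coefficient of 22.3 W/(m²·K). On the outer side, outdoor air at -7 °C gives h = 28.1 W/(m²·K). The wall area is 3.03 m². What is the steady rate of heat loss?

Series thermal resistances:
R_inner film = 1/(h_i·A) = 1/(22.3×3.03) = 0.0148 K/W
R_copper = L/(kA) = 0.0042/(391×3.03) = 3.545×10^-6 K/W
R_cork board = L/(kA) = 0.17/(0.0474×3.03) = 1.184 K/W
R_outer film = 1/(h_o·A) = 1/(28.1×3.03) = 0.01174 K/W
R_total = 1.21 K/W
Q = ΔT / R_total = 30 / 1.21

Q ≈ 24.8 W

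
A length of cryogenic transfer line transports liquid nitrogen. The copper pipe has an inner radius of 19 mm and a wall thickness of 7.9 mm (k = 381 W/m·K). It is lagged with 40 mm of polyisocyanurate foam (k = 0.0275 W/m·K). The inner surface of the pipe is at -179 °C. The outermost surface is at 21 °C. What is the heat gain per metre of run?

q′ ≈ 37.9 W/m

Cylindrical conduction, so R = ln(r₂/r₁)/(2πkL) per layer, in series:
R_copper pipe wall = ln(26.9/19)/(2π×381×1) = 1.452×10^-4 K/W
R_polyisocyanurate foam = ln(66.9/26.9)/(2π×0.0275×1) = 5.273 K/W
R_total = 5.273 K/W
Q = ΔT/R_total = 200/5.273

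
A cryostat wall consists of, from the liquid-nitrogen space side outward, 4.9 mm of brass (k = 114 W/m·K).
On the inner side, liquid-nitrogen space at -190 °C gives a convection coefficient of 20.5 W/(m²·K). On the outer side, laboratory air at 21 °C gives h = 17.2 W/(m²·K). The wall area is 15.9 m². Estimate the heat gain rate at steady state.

Series thermal resistances:
R_inner film = 1/(h_i·A) = 1/(20.5×15.9) = 0.003068 K/W
R_brass = L/(kA) = 0.0049/(114×15.9) = 2.703×10^-6 K/W
R_outer film = 1/(h_o·A) = 1/(17.2×15.9) = 0.003657 K/W
R_total = 0.006727 K/W
Q = ΔT / R_total = 211 / 0.006727

Q ≈ 31400 W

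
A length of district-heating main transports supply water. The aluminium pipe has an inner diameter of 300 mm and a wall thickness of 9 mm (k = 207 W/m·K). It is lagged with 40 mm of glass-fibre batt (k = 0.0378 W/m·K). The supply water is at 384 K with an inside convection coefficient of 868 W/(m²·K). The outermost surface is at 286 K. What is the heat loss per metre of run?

q′ ≈ 104 W/m

For a radial system each layer contributes R = ln(r_out/r_in)/(2πkL); films add R = 1/(hA).
R_inner film = 1/(h_i·2πr₁L) = 1/(868×2π×0.15×1) = 0.001222 K/W
R_aluminium pipe wall = ln(159/150)/(2π×207×1) = 4.48×10^-5 K/W
R_glass-fibre batt = ln(199/159)/(2π×0.0378×1) = 0.9448 K/W
R_total = 0.9461 K/W
Q = ΔT/R_total = 98/0.9461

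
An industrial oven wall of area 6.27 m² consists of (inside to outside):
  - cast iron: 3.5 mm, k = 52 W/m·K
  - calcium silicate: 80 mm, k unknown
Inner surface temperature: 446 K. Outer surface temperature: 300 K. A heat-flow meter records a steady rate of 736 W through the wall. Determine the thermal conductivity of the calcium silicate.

Treating each layer as a thermal resistance in series:
R_cast iron = L/(kA) = 0.0035/(52×6.27) = 1.073×10^-5 K/W
Sum of known resistances R_other = 1.073×10^-5 K/W
Total R = ΔT/Q = 146/736 = 0.1984 K/W
R_calcium silicate = R_total − R_other = 0.1984 K/W
k = L/(R·A) = 0.08/(0.1984×6.27)

k ≈ 0.0643 W/(m·K)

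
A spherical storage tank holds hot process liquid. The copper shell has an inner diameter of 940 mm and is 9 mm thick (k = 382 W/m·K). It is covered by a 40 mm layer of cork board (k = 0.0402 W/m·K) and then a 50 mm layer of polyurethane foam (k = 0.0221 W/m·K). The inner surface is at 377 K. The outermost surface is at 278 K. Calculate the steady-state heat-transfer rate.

For a spherical shell R = (1/r₁ − 1/r₂)/(4πk); film R = 1/(h·4πr²). In series:
R_copper shell = (1/0.47 − 1/0.479)/(4π×382) = 8.328×10^-6 K/W
R_cork board = (1/0.479 − 1/0.519)/(4π×0.0402) = 0.3185 K/W
R_polyurethane foam = (1/0.519 − 1/0.569)/(4π×0.0221) = 0.6097 K/W
R_total = 0.9282 K/W
Q = ΔT/R_total = 99/0.9282

Q ≈ 107 W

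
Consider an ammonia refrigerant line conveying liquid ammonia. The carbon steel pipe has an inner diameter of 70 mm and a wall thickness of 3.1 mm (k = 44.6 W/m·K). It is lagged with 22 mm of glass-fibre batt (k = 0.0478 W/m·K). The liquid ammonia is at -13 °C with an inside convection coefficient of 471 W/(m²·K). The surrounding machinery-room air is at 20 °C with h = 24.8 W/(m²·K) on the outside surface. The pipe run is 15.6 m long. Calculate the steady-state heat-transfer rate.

Radial resistances (cylindrical: R_cond = ln(r_o/r_i)/(2πkL), R_conv = 1/(h·2πrL)):
R_inner film = 1/(h_i·2πr₁L) = 1/(471×2π×0.035×15.6) = 6.189×10^-4 K/W
R_carbon steel pipe wall = ln(38.1/35)/(2π×44.6×15.6) = 1.941×10^-5 K/W
R_glass-fibre batt = ln(60.1/38.1)/(2π×0.0478×15.6) = 0.09728 K/W
R_outer film = 1/(h_o·2πr_oL) = 1/(24.8×2π×0.0601×15.6) = 0.006845 K/W
R_total = 0.1048 K/W
Q = ΔT/R_total = 33/0.1048

Q ≈ 315 W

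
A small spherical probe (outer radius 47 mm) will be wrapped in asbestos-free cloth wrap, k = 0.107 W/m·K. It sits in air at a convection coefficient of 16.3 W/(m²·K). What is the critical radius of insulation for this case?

For a sphere r_cr = 2k/h = 2×0.107/16.3
r_cr = 13.1 mm; since the bare radius (47 mm) is above r_cr, any added insulation will reduce heat loss.

r_cr ≈ 13.1 mm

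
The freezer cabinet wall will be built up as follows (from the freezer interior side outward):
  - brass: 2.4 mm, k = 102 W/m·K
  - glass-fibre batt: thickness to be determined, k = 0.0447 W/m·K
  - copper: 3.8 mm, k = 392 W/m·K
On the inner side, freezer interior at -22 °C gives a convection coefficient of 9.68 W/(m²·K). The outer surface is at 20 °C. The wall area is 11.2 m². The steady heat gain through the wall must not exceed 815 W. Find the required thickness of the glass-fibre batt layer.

L ≈ 21.2 mm

Thermal resistances in series:
R_inner film = 1/(h_i·A) = 1/(9.68×11.2) = 0.009224 K/W
R_brass = L/(kA) = 0.0024/(102×11.2) = 2.101×10^-6 K/W
R_copper = L/(kA) = 0.0038/(392×11.2) = 8.655×10^-7 K/W
Sum of the known resistances R_other = 0.009227 K/W
Required total resistance R_tot = ΔT/Q_allow = 42/815 = 0.05153 K/W
R_glass-fibre batt = R_tot − R_other = 0.04231 K/W
L = R·k·A = 0.04231×0.0447×11.2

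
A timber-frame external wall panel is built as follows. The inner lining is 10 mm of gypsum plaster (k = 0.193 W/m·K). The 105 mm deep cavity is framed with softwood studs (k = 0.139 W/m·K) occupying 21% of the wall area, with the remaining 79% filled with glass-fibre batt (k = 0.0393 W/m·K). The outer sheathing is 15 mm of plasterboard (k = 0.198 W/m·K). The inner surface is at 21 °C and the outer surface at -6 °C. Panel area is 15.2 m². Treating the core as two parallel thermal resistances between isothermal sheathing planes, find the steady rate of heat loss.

Q ≈ 219 W

Sheathing layers in series; stud and cavity paths in parallel between them.
R_inner = 0.01/(0.193×15.2) = 0.003409 K/W
R_stud  = 0.105/(0.139×0.21×15.2) = 0.2367 K/W
R_cav   = 0.105/(0.0393×0.79×15.2) = 0.2225 K/W
1/R_core = 1/R_stud + 1/R_cav → R_core = 0.1147 K/W
R_outer = 0.015/(0.198×15.2) = 0.004984 K/W
R_total = 0.1231 K/W
Q = ΔT/R_total = 27/0.1231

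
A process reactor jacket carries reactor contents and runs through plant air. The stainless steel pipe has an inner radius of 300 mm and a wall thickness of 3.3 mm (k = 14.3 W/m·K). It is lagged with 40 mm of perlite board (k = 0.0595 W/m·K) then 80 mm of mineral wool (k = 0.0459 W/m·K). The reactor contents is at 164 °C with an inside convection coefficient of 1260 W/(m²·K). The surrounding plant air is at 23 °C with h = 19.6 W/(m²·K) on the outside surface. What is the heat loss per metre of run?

For a radial system each layer contributes R = ln(r_out/r_in)/(2πkL); films add R = 1/(hA).
R_inner film = 1/(h_i·2πr₁L) = 1/(1260×2π×0.3×1) = 4.21×10^-4 K/W
R_stainless steel pipe wall = ln(303.3/300)/(2π×14.3×1) = 1.218×10^-4 K/W
R_perlite board = ln(343.3/303.3)/(2π×0.0595×1) = 0.3314 K/W
R_mineral wool = ln(423.3/343.3)/(2π×0.0459×1) = 0.7263 K/W
R_outer film = 1/(h_o·2πr_oL) = 1/(19.6×2π×0.4233×1) = 0.01918 K/W
R_total = 1.077 K/W
Q = ΔT/R_total = 141/1.077

q′ ≈ 131 W/m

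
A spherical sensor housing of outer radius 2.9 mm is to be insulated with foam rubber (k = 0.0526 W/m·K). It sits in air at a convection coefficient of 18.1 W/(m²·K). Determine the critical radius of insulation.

For a sphere r_cr = 2k/h = 2×0.0526/18.1
r_cr = 5.81 mm; since the bare radius (2.9 mm) is below r_cr, adding a thin layer of insulation will *increase* heat loss.

r_cr ≈ 5.81 mm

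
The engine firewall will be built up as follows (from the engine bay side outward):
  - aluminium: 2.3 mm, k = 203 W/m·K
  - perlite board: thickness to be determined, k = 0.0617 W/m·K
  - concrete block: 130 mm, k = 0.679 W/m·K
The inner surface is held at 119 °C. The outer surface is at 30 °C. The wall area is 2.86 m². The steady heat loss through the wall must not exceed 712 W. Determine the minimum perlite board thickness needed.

L ≈ 10.2 mm

Thermal resistances in series:
R_aluminium = L/(kA) = 0.0023/(203×2.86) = 3.962×10^-6 K/W
R_concrete block = L/(kA) = 0.13/(0.679×2.86) = 0.06694 K/W
Sum of the known resistances R_other = 0.06695 K/W
Required total resistance R_tot = ΔT/Q_allow = 89/712 = 0.125 K/W
R_perlite board = R_tot − R_other = 0.05805 K/W
L = R·k·A = 0.05805×0.0617×2.86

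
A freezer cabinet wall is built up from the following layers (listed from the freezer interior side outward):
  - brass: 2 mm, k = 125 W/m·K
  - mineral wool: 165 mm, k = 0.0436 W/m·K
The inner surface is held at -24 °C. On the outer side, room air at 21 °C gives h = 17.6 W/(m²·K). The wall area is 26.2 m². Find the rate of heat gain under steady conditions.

Using the resistance-network approach (series):
R_brass = L/(kA) = 0.002/(125×26.2) = 6.107×10^-7 K/W
R_mineral wool = L/(kA) = 0.165/(0.0436×26.2) = 0.1444 K/W
R_outer film = 1/(h_o·A) = 1/(17.6×26.2) = 0.002169 K/W
R_total = 0.1466 K/W
Q = ΔT / R_total = 45 / 0.1466

Q ≈ 307 W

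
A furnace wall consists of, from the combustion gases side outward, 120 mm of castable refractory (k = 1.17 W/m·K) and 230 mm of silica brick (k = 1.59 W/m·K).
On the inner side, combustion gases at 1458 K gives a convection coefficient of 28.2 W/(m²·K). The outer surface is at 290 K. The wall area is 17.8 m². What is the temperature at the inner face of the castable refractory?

T ≈ 1310 K

Series thermal resistances:
R_inner film = 1/(h_i·A) = 1/(28.2×17.8) = 0.001992 K/W
R_castable refractory = L/(kA) = 0.12/(1.17×17.8) = 0.005762 K/W
R_silica brick = L/(kA) = 0.23/(1.59×17.8) = 0.008127 K/W
R_total = 0.01588 K/W;  Q = ΔT/R_total = 1168/0.01588 = 73550 W
T_interface = T_inner − Q·ΣR(inner→interface) = 1458 − 73500×0.001992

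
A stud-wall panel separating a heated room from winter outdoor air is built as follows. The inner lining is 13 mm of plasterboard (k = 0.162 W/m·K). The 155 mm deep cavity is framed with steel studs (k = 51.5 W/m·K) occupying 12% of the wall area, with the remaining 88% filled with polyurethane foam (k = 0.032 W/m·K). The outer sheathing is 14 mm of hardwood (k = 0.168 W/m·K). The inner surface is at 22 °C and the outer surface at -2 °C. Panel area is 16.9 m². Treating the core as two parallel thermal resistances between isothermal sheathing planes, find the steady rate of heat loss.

Q ≈ 2150 W

Sheathing layers in series; stud and cavity paths in parallel between them.
R_inner = 0.013/(0.162×16.9) = 0.004748 K/W
R_stud  = 0.155/(51.5×0.12×16.9) = 0.001484 K/W
R_cav   = 0.155/(0.032×0.88×16.9) = 0.3257 K/W
1/R_core = 1/R_stud + 1/R_cav → R_core = 0.001477 K/W
R_outer = 0.014/(0.168×16.9) = 0.004931 K/W
R_total = 0.01116 K/W
Q = ΔT/R_total = 24/0.01116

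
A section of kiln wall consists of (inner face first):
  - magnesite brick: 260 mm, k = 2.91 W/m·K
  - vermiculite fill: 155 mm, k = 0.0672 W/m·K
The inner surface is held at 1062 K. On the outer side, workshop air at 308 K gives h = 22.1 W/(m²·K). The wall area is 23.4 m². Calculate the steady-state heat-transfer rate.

Series thermal resistances:
R_magnesite brick = L/(kA) = 0.26/(2.91×23.4) = 0.003818 K/W
R_vermiculite fill = L/(kA) = 0.155/(0.0672×23.4) = 0.09857 K/W
R_outer film = 1/(h_o·A) = 1/(22.1×23.4) = 0.001934 K/W
R_total = 0.1043 K/W
Q = ΔT / R_total = 754 / 0.1043

Q ≈ 7230 W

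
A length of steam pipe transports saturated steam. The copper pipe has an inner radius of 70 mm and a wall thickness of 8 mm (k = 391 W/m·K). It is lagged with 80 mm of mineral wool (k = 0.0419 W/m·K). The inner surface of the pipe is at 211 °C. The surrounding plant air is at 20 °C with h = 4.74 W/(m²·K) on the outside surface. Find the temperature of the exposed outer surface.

For a radial system each layer contributes R = ln(r_out/r_in)/(2πkL); films add R = 1/(hA).
R_copper pipe wall = ln(78/70)/(2π×391×1) = 4.405×10^-5 K/W
R_mineral wool = ln(158/78)/(2π×0.0419×1) = 2.681 K/W
R_outer film = 1/(h_o·2πr_oL) = 1/(4.74×2π×0.158×1) = 0.2125 K/W
R_total = 2.894 K/W
Q = ΔT/R_total = 191/2.894
Q = 66 W/m
T_interface = T_inner − Q·ΣR(inner→interface) = 211 − 66×2.681

T ≈ 34 °C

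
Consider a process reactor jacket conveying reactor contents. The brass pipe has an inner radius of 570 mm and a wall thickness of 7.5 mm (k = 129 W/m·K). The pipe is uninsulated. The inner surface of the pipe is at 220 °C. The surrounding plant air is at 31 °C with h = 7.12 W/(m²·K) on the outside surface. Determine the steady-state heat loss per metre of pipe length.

q′ ≈ 4880 W/m

Treating each annulus and film as a series resistance:
R_brass pipe wall = ln(577.5/570)/(2π×129×1) = 1.613×10^-5 K/W
R_outer film = 1/(h_o·2πr_oL) = 1/(7.12×2π×0.5775×1) = 0.03871 K/W
R_total = 0.03872 K/W
Q = ΔT/R_total = 189/0.03872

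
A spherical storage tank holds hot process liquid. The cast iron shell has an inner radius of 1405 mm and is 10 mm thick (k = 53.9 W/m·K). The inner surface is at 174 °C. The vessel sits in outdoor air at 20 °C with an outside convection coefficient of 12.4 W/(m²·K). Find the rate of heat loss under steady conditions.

Q ≈ 47900 W

Radial (spherical) resistances in series:
R_cast iron shell = (1/1.405 − 1/1.415)/(4π×53.9) = 7.426×10^-6 K/W
R_outer film = 1/(h·4πr_o²) = 1/(12.4×4π×1.415²) = 0.003205 K/W
R_total = 0.003213 K/W
Q = ΔT/R_total = 154/0.003213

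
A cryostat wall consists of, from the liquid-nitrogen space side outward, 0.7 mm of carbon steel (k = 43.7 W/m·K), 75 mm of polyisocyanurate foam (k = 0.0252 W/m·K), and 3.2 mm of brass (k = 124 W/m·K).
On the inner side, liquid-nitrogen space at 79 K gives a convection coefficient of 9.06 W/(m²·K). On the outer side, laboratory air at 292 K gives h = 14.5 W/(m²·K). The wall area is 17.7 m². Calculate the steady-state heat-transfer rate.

Q ≈ 1190 W

Using the resistance-network approach (series):
R_inner film = 1/(h_i·A) = 1/(9.06×17.7) = 0.006236 K/W
R_carbon steel = L/(kA) = 0.0007/(43.7×17.7) = 9.05×10^-7 K/W
R_polyisocyanurate foam = L/(kA) = 0.075/(0.0252×17.7) = 0.1681 K/W
R_brass = L/(kA) = 0.0032/(124×17.7) = 1.458×10^-6 K/W
R_outer film = 1/(h_o·A) = 1/(14.5×17.7) = 0.003896 K/W
R_total = 0.1783 K/W
Q = ΔT / R_total = 213 / 0.1783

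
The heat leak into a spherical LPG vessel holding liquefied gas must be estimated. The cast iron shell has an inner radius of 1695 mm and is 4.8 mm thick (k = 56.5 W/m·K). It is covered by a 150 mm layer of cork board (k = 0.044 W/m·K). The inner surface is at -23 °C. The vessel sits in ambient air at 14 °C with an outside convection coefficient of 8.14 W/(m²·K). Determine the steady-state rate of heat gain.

Q ≈ 415 W

Radial (spherical) resistances in series:
R_cast iron shell = (1/1.695 − 1/1.6998)/(4π×56.5) = 2.346×10^-6 K/W
R_cork board = (1/1.6998 − 1/1.8498)/(4π×0.044) = 0.08628 K/W
R_outer film = 1/(h·4πr_o²) = 1/(8.14×4π×1.8498²) = 0.002857 K/W
R_total = 0.08914 K/W
Q = ΔT/R_total = 37/0.08914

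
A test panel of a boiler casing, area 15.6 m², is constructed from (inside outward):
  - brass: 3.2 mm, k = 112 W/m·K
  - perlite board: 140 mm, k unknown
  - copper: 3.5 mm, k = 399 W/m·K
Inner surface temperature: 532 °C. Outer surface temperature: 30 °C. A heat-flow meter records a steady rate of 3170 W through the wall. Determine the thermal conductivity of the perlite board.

k ≈ 0.0567 W/(m·K)

Using the resistance-network approach (series):
R_brass = L/(kA) = 0.0032/(112×15.6) = 1.832×10^-6 K/W
R_copper = L/(kA) = 0.0035/(399×15.6) = 5.623×10^-7 K/W
Sum of known resistances R_other = 2.394×10^-6 K/W
Total R = ΔT/Q = 502/3170 = 0.1584 K/W
R_perlite board = R_total − R_other = 0.1584 K/W
k = L/(R·A) = 0.14/(0.1584×15.6)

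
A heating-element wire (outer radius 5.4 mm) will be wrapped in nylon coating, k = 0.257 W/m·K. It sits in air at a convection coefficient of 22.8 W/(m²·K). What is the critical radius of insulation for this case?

For a cylinder r_cr = k/h = 0.257/22.8
r_cr = 11.3 mm; since the bare radius (5.4 mm) is below r_cr, adding a thin layer of insulation will *increase* heat loss.

r_cr ≈ 11.3 mm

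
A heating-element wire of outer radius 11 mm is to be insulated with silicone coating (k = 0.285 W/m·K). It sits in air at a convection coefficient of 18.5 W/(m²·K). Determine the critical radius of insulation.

For a cylinder r_cr = k/h = 0.285/18.5
r_cr = 15.4 mm; since the bare radius (11 mm) is below r_cr, adding a thin layer of insulation will *increase* heat loss.

r_cr ≈ 15.4 mm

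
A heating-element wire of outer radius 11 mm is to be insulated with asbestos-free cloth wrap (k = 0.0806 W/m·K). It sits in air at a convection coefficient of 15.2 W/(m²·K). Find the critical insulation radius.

r_cr ≈ 5.3 mm

For a cylinder r_cr = k/h = 0.0806/15.2
r_cr = 5.3 mm; since the bare radius (11 mm) is above r_cr, any added insulation will reduce heat loss.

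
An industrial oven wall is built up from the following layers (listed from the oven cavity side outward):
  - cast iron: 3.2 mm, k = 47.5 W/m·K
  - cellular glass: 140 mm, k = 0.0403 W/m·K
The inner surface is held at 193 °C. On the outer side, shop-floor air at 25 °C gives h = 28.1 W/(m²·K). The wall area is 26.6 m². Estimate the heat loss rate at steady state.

Series thermal resistances:
R_cast iron = L/(kA) = 0.0032/(47.5×26.6) = 2.533×10^-6 K/W
R_cellular glass = L/(kA) = 0.14/(0.0403×26.6) = 0.1306 K/W
R_outer film = 1/(h_o·A) = 1/(28.1×26.6) = 0.001338 K/W
R_total = 0.1319 K/W
Q = ΔT / R_total = 168 / 0.1319

Q ≈ 1270 W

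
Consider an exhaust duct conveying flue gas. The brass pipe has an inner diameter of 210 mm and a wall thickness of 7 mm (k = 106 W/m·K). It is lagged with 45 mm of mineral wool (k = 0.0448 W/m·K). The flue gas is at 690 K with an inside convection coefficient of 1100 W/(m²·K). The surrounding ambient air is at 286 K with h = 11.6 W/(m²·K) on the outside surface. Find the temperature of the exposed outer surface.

Radial resistances (cylindrical: R_cond = ln(r_o/r_i)/(2πkL), R_conv = 1/(h·2πrL)):
R_inner film = 1/(h_i·2πr₁L) = 1/(1100×2π×0.105×1) = 0.001378 K/W
R_brass pipe wall = ln(112/105)/(2π×106×1) = 9.69×10^-5 K/W
R_mineral wool = ln(157/112)/(2π×0.0448×1) = 1.2 K/W
R_outer film = 1/(h_o·2πr_oL) = 1/(11.6×2π×0.157×1) = 0.08739 K/W
R_total = 1.289 K/W
Q = ΔT/R_total = 404/1.289
Q = 313 W/m
T_interface = T_inner − Q·ΣR(inner→interface) = 690 − 313×1.201

T ≈ 313 K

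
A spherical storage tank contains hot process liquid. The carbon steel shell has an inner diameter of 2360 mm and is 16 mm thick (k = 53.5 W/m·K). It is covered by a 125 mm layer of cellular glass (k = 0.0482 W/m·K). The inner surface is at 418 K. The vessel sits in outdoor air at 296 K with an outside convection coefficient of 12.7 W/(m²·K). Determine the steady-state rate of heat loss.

Q ≈ 909 W

Each spherical layer contributes R = (1/r_i − 1/r_o)/(4πk):
R_carbon steel shell = (1/1.18 − 1/1.196)/(4π×53.5) = 1.686×10^-5 K/W
R_cellular glass = (1/1.196 − 1/1.321)/(4π×0.0482) = 0.1306 K/W
R_outer film = 1/(h·4πr_o²) = 1/(12.7×4π×1.321²) = 0.003591 K/W
R_total = 0.1342 K/W
Q = ΔT/R_total = 122/0.1342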